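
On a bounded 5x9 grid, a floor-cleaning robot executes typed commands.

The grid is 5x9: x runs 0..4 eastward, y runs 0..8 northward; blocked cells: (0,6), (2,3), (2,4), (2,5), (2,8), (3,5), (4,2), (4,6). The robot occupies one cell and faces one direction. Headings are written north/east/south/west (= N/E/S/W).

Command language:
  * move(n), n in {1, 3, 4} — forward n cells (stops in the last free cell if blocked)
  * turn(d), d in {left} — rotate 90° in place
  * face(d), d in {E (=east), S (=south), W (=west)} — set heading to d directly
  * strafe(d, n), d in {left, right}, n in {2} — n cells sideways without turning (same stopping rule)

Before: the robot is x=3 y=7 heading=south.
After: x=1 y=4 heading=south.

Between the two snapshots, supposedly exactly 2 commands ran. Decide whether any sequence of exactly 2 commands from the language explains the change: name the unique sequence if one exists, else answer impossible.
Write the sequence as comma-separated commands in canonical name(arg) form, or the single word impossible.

strafe(right, 2), move(3)

key: running move(3) before strafe(right, 2) would end elsewhere — order is forced
from: x=3 y=7 heading=south
1. strafe(right, 2) → x=1 y=7 heading=south
2. move(3) → x=1 y=4 heading=south
uniquely the one of 81 2-step routes that fits.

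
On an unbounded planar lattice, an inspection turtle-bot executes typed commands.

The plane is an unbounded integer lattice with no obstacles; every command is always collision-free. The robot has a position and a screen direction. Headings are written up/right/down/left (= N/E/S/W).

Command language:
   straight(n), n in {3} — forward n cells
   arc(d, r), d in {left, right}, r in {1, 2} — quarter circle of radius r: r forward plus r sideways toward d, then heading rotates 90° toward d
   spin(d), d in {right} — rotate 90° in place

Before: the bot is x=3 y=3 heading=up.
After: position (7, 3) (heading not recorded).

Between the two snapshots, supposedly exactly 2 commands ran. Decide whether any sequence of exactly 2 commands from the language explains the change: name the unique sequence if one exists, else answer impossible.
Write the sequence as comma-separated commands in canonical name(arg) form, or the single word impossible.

arc(right, 2), arc(right, 2)

begin: x=3 y=3 heading=up
step 1 (arc(right, 2)): x=5 y=5 heading=right
step 2 (arc(right, 2)): x=7 y=3 heading=down
all 36 alternatives checked — unique.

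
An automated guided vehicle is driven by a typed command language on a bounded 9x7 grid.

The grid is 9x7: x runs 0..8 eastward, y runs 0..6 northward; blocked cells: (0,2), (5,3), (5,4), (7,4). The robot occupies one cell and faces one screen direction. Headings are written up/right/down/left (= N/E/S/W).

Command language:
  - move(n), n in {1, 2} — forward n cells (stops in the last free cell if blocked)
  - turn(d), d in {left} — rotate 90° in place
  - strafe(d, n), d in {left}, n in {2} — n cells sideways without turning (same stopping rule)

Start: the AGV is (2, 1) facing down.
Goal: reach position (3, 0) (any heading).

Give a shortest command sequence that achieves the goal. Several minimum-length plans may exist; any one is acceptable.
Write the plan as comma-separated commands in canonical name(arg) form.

begin: (2, 1) facing down
t=1 move(2) ⇒ (2, 0) facing down
t=2 turn(left) ⇒ (2, 0) facing right
t=3 move(1) ⇒ (3, 0) facing right
shorter routes all fall short; 3 is best.

move(2), turn(left), move(1)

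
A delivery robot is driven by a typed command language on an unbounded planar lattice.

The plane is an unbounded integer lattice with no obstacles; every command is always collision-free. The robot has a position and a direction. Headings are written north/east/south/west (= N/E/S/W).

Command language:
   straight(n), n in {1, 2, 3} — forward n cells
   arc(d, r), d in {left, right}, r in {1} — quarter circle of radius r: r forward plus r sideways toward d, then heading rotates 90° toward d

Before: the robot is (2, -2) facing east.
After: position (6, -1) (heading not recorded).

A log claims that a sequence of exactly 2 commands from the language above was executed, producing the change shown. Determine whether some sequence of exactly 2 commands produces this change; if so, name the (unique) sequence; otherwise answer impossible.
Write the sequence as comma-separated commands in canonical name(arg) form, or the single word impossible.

straight(3), arc(left, 1)

key: running arc(left, 1) before straight(3) would end elsewhere — order is forced
from: (2, -2) facing east
[1] after straight(3): (5, -2) facing east
[2] after arc(left, 1): (6, -1) facing north
no other 2-command option fits: unique.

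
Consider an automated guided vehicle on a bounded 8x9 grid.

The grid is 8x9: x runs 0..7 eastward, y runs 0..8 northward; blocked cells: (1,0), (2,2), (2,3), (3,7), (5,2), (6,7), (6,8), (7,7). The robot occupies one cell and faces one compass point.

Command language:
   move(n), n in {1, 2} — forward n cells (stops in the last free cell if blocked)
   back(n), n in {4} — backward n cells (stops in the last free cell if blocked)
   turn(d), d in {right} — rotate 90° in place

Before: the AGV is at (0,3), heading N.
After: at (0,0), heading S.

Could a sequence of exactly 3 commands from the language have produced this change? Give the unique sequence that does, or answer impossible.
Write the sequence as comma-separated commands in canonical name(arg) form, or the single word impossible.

back(4), turn(right), turn(right)

key: back(4) runs into the grid edge before its full distance
initial: at (0,3), heading N
[1] after back(4): at (0,0), heading N
[2] after turn(right): at (0,0), heading E
[3] after turn(right): at (0,0), heading S
uniquely the one of 64 3-step routes that fits.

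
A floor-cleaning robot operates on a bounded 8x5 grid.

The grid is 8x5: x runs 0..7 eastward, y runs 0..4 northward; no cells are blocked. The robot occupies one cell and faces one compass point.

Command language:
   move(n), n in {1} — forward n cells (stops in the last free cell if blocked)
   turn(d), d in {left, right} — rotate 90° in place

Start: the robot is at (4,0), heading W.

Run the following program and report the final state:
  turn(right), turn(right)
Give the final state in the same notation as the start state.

from: at (4,0), heading W
step 1 (turn(right)): at (4,0), heading N
step 2 (turn(right)): at (4,0), heading E

at (4,0), heading E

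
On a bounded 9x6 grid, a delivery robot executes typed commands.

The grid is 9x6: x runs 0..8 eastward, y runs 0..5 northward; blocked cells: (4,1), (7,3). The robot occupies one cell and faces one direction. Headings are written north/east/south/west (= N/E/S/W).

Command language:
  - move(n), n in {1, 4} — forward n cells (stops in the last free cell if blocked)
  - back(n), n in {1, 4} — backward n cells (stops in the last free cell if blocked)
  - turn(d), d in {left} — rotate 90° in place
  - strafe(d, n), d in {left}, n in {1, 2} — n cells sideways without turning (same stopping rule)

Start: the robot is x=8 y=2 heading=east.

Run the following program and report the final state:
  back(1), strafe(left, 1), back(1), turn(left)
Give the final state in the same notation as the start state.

x=6 y=2 heading=north

begin: x=8 y=2 heading=east
t=1 back(1) ⇒ x=7 y=2 heading=east
t=2 strafe(left, 1) ⇒ x=7 y=2 heading=east
t=3 back(1) ⇒ x=6 y=2 heading=east
t=4 turn(left) ⇒ x=6 y=2 heading=north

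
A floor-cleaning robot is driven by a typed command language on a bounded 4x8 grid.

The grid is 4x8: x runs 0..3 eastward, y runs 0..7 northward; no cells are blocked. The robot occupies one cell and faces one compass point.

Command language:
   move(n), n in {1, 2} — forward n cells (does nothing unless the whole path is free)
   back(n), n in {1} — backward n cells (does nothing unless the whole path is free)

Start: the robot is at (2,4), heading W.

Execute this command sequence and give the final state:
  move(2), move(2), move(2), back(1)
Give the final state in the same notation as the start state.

begin: at (2,4), heading W
step 1 (move(2)): at (0,4), heading W
step 2 (move(2)): at (0,4), heading W
step 3 (move(2)): at (0,4), heading W
step 4 (back(1)): at (1,4), heading W

at (1,4), heading W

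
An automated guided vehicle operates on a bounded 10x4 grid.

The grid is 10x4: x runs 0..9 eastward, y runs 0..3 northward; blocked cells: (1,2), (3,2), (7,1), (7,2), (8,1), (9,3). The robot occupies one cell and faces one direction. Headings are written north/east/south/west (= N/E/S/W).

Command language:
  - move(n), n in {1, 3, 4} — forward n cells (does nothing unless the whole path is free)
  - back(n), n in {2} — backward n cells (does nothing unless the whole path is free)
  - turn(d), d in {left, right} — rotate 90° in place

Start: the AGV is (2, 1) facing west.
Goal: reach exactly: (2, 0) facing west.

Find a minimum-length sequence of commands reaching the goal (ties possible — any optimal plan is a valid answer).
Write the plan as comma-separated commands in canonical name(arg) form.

begin: (2, 1) facing west
t=1 turn(left) ⇒ (2, 1) facing south
t=2 move(1) ⇒ (2, 0) facing south
t=3 turn(right) ⇒ (2, 0) facing west
nothing shorter than 3 reaches the goal.

turn(left), move(1), turn(right)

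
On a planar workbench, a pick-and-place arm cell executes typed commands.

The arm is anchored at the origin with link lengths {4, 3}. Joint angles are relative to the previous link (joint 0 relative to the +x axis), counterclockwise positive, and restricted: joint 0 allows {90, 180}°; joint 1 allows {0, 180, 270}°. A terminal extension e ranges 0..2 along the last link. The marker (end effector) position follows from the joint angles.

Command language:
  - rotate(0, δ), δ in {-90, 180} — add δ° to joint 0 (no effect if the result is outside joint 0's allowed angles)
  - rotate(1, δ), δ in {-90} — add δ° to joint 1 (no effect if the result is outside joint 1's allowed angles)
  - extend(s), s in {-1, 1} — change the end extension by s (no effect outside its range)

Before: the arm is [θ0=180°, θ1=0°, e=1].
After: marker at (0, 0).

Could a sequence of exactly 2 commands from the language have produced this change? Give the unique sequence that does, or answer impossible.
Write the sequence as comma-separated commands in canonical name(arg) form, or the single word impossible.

from: [θ0=180°, θ1=0°, e=1]
1. rotate(1, -90) → [θ0=180°, θ1=270°, e=1]
2. rotate(1, -90) → [θ0=180°, θ1=180°, e=1]
all 25 alternatives checked — unique.

rotate(1, -90), rotate(1, -90)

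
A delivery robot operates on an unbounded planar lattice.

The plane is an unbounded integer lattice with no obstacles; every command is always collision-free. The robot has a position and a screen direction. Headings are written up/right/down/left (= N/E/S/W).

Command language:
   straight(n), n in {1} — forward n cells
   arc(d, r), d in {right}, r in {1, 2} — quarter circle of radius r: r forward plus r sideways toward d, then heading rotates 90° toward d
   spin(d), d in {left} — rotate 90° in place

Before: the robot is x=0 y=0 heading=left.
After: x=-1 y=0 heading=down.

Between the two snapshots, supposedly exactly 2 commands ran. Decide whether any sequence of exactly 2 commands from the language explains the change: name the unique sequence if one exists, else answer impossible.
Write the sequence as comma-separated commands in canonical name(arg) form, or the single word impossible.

straight(1), spin(left)

key: running spin(left) before straight(1) would end elsewhere — order is forced
from: x=0 y=0 heading=left
1. straight(1) → x=-1 y=0 heading=left
2. spin(left) → x=-1 y=0 heading=down
no other 2-command option fits: unique.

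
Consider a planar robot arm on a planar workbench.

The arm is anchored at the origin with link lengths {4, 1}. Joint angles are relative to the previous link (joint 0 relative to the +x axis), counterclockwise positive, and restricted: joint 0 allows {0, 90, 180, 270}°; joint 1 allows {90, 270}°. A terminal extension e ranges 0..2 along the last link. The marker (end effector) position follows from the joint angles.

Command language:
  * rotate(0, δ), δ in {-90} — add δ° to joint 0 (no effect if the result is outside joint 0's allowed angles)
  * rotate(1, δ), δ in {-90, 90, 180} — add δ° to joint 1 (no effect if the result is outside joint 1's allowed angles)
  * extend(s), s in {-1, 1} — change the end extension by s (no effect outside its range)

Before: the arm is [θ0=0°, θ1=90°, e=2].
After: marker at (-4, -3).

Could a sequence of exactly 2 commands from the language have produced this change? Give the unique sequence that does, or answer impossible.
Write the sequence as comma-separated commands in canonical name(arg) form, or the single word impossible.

rotate(0, -90), rotate(0, -90)

initial: [θ0=0°, θ1=90°, e=2]
step 1 (rotate(0, -90)): [θ0=270°, θ1=90°, e=2]
step 2 (rotate(0, -90)): [θ0=180°, θ1=90°, e=2]
uniquely the one of 36 2-step routes that fits.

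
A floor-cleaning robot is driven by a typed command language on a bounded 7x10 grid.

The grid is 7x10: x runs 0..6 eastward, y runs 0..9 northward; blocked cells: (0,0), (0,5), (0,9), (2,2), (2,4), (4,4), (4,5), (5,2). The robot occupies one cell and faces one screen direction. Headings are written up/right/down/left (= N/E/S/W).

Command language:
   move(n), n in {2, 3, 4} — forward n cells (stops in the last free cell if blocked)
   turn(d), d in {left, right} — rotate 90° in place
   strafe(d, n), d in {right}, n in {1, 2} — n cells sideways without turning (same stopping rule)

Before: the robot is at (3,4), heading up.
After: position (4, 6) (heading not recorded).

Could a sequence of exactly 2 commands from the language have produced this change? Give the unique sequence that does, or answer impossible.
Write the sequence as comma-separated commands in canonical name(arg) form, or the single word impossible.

move(2), strafe(right, 1)

key: running strafe(right, 1) before move(2) would end elsewhere — order is forced
start: at (3,4), heading up
t=1 move(2) ⇒ at (3,6), heading up
t=2 strafe(right, 1) ⇒ at (4,6), heading up
no other 2-command option fits: unique.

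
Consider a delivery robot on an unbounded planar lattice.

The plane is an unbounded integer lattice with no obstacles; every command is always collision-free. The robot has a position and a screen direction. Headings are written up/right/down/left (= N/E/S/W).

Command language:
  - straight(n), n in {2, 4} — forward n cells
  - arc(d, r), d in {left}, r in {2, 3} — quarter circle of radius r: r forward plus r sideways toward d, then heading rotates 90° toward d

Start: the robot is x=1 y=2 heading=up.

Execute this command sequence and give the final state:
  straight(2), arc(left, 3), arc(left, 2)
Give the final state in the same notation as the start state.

x=-4 y=5 heading=down

start: x=1 y=2 heading=up
[1] after straight(2): x=1 y=4 heading=up
[2] after arc(left, 3): x=-2 y=7 heading=left
[3] after arc(left, 2): x=-4 y=5 heading=down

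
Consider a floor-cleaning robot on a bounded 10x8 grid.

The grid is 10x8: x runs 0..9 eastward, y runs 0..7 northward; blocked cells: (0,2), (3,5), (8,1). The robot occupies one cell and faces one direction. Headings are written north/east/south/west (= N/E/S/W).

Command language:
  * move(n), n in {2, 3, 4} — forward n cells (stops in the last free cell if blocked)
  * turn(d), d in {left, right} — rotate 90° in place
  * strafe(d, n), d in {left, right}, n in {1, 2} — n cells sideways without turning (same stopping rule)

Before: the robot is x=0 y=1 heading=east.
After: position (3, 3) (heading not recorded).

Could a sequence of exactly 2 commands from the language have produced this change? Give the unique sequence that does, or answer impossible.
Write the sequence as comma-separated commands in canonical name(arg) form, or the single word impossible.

key: running strafe(left, 2) before move(3) would end elsewhere — order is forced
from: x=0 y=1 heading=east
1. move(3) → x=3 y=1 heading=east
2. strafe(left, 2) → x=3 y=3 heading=east
uniquely the one of 81 2-step routes that fits.

move(3), strafe(left, 2)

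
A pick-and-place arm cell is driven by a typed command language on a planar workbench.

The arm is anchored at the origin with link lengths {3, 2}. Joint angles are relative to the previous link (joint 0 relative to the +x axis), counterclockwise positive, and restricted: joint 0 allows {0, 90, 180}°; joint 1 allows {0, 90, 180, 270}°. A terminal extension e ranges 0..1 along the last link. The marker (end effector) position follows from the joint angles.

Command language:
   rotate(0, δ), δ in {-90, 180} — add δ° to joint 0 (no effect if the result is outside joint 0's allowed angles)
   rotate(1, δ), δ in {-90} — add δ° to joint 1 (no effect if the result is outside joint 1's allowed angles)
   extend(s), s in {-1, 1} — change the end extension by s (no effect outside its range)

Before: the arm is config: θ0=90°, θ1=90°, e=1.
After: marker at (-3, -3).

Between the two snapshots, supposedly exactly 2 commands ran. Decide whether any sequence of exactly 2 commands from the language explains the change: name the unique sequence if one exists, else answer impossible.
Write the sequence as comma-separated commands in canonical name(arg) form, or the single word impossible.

rotate(0, -90), rotate(0, 180)

key: running rotate(0, 180) before rotate(0, -90) would end elsewhere — order is forced
t0: config: θ0=90°, θ1=90°, e=1
step 1 (rotate(0, -90)): config: θ0=0°, θ1=90°, e=1
step 2 (rotate(0, 180)): config: θ0=180°, θ1=90°, e=1
no rival 2-sequence matches.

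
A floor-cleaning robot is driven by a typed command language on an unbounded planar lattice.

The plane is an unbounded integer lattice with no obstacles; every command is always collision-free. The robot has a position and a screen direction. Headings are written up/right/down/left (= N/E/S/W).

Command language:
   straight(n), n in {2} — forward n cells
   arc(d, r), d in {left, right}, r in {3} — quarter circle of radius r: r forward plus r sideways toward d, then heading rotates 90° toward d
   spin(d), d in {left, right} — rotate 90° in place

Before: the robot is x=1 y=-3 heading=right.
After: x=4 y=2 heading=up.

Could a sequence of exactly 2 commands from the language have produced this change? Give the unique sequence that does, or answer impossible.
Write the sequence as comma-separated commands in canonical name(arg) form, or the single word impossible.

arc(left, 3), straight(2)

key: position moved to (4,2) AND the heading swung to N — translation plus rotation needed
t0: x=1 y=-3 heading=right
1. arc(left, 3) → x=4 y=0 heading=up
2. straight(2) → x=4 y=2 heading=up
no other 2-command option fits: unique.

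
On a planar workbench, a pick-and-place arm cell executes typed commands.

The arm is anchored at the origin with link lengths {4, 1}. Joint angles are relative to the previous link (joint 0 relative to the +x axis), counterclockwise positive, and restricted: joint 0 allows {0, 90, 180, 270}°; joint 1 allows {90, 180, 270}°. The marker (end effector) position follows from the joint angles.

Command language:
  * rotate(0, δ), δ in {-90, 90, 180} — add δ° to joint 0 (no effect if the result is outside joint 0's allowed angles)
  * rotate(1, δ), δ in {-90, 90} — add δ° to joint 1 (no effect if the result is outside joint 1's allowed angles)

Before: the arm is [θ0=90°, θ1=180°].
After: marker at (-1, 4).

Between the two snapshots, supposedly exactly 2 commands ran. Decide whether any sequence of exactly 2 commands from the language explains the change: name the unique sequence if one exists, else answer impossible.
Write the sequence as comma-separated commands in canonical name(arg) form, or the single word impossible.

from: [θ0=90°, θ1=180°]
[1] after rotate(1, -90): [θ0=90°, θ1=90°]
[2] after rotate(1, -90): [θ0=90°, θ1=90°]
no rival 2-sequence matches.

rotate(1, -90), rotate(1, -90)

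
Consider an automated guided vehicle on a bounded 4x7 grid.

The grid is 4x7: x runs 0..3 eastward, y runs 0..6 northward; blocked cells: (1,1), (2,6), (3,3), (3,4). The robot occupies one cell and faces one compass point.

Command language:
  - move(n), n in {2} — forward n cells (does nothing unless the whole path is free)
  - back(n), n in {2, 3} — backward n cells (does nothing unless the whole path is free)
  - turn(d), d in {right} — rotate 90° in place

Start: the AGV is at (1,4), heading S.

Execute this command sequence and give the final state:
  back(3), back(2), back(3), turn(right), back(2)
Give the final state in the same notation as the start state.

begin: at (1,4), heading S
step 1 (back(3)): at (1,4), heading S
step 2 (back(2)): at (1,6), heading S
step 3 (back(3)): at (1,6), heading S
step 4 (turn(right)): at (1,6), heading W
step 5 (back(2)): at (1,6), heading W

at (1,6), heading W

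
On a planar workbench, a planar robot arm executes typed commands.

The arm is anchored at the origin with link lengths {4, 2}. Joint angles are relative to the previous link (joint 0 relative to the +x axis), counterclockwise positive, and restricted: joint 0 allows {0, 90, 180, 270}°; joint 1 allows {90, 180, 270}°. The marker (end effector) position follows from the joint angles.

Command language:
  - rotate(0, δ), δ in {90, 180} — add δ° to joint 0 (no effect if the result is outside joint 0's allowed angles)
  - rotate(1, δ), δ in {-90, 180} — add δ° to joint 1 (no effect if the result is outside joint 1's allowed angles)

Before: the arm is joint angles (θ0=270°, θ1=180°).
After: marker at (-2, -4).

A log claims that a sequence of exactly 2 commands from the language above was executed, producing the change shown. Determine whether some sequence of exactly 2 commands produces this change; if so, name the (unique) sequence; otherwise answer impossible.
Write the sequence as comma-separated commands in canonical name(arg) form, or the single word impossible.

rotate(1, -90), rotate(1, 180)

key: order matters: swapping rotate(1, -90) and rotate(1, 180) lands elsewhere
initial: joint angles (θ0=270°, θ1=180°)
[1] after rotate(1, -90): joint angles (θ0=270°, θ1=90°)
[2] after rotate(1, 180): joint angles (θ0=270°, θ1=270°)
no other 2-command option fits: unique.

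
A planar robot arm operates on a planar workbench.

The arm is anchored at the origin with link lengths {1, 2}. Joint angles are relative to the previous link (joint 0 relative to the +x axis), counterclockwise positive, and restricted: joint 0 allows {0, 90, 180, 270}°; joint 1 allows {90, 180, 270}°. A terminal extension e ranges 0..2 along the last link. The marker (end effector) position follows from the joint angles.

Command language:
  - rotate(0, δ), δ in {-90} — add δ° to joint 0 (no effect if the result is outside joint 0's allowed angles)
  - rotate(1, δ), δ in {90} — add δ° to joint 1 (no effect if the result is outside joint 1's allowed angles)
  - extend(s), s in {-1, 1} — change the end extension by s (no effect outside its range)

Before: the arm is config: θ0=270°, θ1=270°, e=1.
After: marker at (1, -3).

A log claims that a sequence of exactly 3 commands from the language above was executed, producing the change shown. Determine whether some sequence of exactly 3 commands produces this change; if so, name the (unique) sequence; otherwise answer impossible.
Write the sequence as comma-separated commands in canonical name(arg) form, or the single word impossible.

t0: config: θ0=270°, θ1=270°, e=1
1. rotate(0, -90) → config: θ0=180°, θ1=270°, e=1
2. rotate(0, -90) → config: θ0=90°, θ1=270°, e=1
3. rotate(0, -90) → config: θ0=0°, θ1=270°, e=1
no other 3-command option fits: unique.

rotate(0, -90), rotate(0, -90), rotate(0, -90)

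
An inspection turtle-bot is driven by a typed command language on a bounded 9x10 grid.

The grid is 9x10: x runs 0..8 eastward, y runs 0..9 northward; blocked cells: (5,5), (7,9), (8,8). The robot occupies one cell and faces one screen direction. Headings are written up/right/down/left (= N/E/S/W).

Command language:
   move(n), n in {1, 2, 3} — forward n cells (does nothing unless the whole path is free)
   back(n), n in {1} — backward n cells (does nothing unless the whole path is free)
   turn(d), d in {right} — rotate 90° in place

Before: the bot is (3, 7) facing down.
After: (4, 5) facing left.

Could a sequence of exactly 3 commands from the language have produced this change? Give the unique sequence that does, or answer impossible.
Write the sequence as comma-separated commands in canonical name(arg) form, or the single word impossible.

key: order matters: swapping move(2) and back(1) lands elsewhere
initial: (3, 7) facing down
1. move(2) → (3, 5) facing down
2. turn(right) → (3, 5) facing left
3. back(1) → (4, 5) facing left
uniquely the one of 125 3-step routes that fits.

move(2), turn(right), back(1)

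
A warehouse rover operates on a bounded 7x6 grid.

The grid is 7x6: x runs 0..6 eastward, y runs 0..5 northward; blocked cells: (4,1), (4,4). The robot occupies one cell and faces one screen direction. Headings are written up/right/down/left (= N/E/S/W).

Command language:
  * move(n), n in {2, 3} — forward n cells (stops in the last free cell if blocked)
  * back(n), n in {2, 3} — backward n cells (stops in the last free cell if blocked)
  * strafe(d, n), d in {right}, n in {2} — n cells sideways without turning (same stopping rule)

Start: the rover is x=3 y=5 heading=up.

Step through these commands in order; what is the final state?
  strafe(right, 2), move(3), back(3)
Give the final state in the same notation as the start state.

begin: x=3 y=5 heading=up
[1] after strafe(right, 2): x=5 y=5 heading=up
[2] after move(3): x=5 y=5 heading=up
[3] after back(3): x=5 y=2 heading=up

x=5 y=2 heading=up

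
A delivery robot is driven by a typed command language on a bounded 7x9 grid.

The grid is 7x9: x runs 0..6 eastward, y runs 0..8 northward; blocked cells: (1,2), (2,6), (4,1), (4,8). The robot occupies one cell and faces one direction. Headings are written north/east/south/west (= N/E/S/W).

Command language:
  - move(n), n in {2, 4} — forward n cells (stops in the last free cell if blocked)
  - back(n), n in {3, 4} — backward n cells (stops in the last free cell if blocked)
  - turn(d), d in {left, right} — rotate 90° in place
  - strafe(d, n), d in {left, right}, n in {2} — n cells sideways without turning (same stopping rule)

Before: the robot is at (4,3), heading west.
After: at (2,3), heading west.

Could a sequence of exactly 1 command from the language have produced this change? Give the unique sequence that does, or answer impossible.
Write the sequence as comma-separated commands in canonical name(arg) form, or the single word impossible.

move(2)

key: still facing W — the one step turns nothing
begin: at (4,3), heading west
1. move(2) → at (2,3), heading west
no rival 1-sequence matches.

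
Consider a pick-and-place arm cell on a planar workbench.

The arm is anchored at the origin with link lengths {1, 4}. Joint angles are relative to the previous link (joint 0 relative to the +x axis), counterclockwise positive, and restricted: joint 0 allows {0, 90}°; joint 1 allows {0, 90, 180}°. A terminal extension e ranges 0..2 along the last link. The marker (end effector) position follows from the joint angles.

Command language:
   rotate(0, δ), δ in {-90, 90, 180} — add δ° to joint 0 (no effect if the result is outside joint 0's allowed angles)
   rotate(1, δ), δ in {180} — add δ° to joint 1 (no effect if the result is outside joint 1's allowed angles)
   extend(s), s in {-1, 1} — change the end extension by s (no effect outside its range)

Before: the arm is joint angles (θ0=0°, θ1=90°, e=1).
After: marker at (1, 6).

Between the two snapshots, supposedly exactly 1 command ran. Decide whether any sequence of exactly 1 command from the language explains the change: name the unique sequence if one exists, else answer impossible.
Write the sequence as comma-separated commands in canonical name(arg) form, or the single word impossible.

extend(1)

t0: joint angles (θ0=0°, θ1=90°, e=1)
step 1 (extend(1)): joint angles (θ0=0°, θ1=90°, e=2)
uniquely the one of 6 1-step routes that fits.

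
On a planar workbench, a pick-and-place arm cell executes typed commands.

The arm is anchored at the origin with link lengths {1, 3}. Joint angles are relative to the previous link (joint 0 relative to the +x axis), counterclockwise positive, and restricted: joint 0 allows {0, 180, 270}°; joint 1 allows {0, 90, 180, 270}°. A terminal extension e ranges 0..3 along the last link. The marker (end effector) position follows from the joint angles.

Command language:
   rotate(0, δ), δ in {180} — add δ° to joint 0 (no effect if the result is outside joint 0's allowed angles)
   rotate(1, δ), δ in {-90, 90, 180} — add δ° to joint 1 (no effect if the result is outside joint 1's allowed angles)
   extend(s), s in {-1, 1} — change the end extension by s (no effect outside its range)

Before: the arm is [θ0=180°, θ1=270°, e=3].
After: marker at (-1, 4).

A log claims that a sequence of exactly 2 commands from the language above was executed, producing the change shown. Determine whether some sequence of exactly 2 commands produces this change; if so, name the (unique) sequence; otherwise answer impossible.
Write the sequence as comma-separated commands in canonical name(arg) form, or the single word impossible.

from: [θ0=180°, θ1=270°, e=3]
step 1 (extend(-1)): [θ0=180°, θ1=270°, e=2]
step 2 (extend(-1)): [θ0=180°, θ1=270°, e=1]
all 36 alternatives checked — unique.

extend(-1), extend(-1)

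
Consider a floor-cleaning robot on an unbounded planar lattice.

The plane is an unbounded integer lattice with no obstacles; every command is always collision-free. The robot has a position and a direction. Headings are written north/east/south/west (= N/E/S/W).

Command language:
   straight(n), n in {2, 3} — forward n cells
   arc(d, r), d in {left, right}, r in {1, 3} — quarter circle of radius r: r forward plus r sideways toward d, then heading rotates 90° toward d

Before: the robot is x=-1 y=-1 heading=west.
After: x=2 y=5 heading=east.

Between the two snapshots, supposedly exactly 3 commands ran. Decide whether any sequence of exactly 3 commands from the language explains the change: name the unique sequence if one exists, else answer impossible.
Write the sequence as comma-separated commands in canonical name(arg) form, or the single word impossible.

arc(right, 3), arc(right, 3), straight(3)

key: cell and facing (now E) both changed — the 3 commands mix motion and turning
begin: x=-1 y=-1 heading=west
t=1 arc(right, 3) ⇒ x=-4 y=2 heading=north
t=2 arc(right, 3) ⇒ x=-1 y=5 heading=east
t=3 straight(3) ⇒ x=2 y=5 heading=east
uniquely the one of 216 3-step routes that fits.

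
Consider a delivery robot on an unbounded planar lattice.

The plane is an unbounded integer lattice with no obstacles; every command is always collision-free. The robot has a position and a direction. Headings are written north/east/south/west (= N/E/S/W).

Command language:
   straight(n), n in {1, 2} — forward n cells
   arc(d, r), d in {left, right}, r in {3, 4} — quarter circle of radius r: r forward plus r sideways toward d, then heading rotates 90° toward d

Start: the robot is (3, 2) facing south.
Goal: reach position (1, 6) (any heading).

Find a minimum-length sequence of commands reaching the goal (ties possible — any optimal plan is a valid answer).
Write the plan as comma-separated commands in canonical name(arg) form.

arc(right, 3), arc(right, 3), arc(right, 4)

initial: (3, 2) facing south
t=1 arc(right, 3) ⇒ (0, -1) facing west
t=2 arc(right, 3) ⇒ (-3, 2) facing north
t=3 arc(right, 4) ⇒ (1, 6) facing east
nothing shorter than 3 reaches the goal.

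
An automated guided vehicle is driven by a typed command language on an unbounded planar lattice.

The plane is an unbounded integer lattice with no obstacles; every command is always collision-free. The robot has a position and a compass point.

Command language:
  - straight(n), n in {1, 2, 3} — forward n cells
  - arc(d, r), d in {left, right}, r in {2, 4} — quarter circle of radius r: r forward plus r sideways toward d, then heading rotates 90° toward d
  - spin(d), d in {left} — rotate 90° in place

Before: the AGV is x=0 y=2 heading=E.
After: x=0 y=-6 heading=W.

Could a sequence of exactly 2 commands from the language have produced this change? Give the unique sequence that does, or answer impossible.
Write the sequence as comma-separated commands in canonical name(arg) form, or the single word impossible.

key: position moved to (0,-6) AND the heading swung to W — translation plus rotation needed
t0: x=0 y=2 heading=E
1. arc(right, 4) → x=4 y=-2 heading=S
2. arc(right, 4) → x=0 y=-6 heading=W
no other 2-command option fits: unique.

arc(right, 4), arc(right, 4)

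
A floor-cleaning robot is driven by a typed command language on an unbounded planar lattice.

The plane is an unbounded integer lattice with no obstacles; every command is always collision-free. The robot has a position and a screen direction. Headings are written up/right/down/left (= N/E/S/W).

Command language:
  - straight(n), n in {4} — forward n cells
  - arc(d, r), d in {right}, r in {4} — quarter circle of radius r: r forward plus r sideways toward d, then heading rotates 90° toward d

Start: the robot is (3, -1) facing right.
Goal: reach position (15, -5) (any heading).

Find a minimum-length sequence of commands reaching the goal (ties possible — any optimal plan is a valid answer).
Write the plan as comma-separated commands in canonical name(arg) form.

straight(4), straight(4), arc(right, 4)

initial: (3, -1) facing right
step 1 (straight(4)): (7, -1) facing right
step 2 (straight(4)): (11, -1) facing right
step 3 (arc(right, 4)): (15, -5) facing down
shorter routes all fall short; 3 is best.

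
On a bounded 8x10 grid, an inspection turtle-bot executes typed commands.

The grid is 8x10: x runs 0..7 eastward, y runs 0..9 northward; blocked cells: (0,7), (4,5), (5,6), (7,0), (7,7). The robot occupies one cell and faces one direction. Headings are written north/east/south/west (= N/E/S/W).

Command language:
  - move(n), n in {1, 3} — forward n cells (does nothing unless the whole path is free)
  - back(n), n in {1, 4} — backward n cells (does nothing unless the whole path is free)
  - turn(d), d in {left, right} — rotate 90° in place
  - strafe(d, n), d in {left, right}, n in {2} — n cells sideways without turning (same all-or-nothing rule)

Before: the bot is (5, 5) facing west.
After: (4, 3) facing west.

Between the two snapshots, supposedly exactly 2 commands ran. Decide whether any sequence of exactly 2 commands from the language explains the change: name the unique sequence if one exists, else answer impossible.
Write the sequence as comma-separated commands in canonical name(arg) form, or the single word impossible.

key: running move(1) before strafe(left, 2) would end elsewhere — order is forced
t0: (5, 5) facing west
t=1 strafe(left, 2) ⇒ (5, 3) facing west
t=2 move(1) ⇒ (4, 3) facing west
no rival 2-sequence matches.

strafe(left, 2), move(1)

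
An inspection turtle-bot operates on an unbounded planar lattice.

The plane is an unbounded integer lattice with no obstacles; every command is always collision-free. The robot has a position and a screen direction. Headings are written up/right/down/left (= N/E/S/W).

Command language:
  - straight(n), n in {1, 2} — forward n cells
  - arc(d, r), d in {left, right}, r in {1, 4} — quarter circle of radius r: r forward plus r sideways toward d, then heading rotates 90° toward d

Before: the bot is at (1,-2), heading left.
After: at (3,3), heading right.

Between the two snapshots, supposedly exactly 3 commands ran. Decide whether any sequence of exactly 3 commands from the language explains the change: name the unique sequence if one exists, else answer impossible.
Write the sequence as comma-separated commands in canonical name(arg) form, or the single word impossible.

key: cell and facing (now E) both changed — the 3 commands mix motion and turning
t0: at (1,-2), heading left
t=1 straight(1) ⇒ at (0,-2), heading left
t=2 arc(right, 1) ⇒ at (-1,-1), heading up
t=3 arc(right, 4) ⇒ at (3,3), heading right
all 216 alternatives checked — unique.

straight(1), arc(right, 1), arc(right, 4)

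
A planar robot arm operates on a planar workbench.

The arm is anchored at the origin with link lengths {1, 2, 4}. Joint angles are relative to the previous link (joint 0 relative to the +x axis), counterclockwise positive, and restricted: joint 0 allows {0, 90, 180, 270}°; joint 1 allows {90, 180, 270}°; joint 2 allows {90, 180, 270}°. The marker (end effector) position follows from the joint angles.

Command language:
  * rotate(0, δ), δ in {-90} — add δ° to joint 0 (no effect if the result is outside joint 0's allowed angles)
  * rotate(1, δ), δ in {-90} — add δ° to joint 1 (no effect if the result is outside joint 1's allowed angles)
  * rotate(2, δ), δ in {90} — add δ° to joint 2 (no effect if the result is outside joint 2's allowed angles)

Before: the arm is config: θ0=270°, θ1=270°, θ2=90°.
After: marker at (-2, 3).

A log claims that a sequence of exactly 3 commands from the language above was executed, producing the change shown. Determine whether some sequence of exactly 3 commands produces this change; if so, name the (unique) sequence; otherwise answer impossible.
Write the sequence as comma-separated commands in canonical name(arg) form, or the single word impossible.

rotate(2, 90), rotate(2, 90), rotate(2, 90)

begin: config: θ0=270°, θ1=270°, θ2=90°
[1] after rotate(2, 90): config: θ0=270°, θ1=270°, θ2=180°
[2] after rotate(2, 90): config: θ0=270°, θ1=270°, θ2=270°
[3] after rotate(2, 90): config: θ0=270°, θ1=270°, θ2=270°
no rival 3-sequence matches.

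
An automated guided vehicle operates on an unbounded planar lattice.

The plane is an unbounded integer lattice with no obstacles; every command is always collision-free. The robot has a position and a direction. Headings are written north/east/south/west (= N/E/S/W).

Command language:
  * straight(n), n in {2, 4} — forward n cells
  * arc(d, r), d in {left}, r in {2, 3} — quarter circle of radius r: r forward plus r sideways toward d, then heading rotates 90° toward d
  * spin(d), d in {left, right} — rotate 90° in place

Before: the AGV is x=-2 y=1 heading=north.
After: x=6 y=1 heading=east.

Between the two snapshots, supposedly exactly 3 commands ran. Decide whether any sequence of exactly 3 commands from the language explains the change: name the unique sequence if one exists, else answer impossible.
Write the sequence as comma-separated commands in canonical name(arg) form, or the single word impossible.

spin(right), straight(4), straight(4)

key: running straight(4) before spin(right) would end elsewhere — order is forced
from: x=-2 y=1 heading=north
[1] after spin(right): x=-2 y=1 heading=east
[2] after straight(4): x=2 y=1 heading=east
[3] after straight(4): x=6 y=1 heading=east
no rival 3-sequence matches.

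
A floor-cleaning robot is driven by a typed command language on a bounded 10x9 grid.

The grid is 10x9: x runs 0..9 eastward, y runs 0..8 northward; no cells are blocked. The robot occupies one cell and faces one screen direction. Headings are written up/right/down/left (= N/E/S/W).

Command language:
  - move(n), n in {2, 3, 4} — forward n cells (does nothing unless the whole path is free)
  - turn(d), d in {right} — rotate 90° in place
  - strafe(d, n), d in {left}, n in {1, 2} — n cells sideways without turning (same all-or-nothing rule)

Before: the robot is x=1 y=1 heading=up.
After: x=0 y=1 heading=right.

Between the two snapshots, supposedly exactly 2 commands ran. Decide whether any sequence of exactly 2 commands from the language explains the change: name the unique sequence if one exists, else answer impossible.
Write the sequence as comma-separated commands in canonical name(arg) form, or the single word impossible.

key: cell and facing (now E) both changed — the 2 commands mix motion and turning
t0: x=1 y=1 heading=up
1. strafe(left, 1) → x=0 y=1 heading=up
2. turn(right) → x=0 y=1 heading=right
no other 2-command option fits: unique.

strafe(left, 1), turn(right)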